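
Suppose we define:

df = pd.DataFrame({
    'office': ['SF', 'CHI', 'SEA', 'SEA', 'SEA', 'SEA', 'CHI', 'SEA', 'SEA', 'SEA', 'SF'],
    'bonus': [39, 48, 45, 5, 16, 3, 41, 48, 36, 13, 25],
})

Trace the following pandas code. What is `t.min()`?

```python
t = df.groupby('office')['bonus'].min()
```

group by office, min of bonus:
office
CHI    41
SEA     3
SF     25
Name: bonus, dtype: int64
Finally, min of the resulting series = 3.

3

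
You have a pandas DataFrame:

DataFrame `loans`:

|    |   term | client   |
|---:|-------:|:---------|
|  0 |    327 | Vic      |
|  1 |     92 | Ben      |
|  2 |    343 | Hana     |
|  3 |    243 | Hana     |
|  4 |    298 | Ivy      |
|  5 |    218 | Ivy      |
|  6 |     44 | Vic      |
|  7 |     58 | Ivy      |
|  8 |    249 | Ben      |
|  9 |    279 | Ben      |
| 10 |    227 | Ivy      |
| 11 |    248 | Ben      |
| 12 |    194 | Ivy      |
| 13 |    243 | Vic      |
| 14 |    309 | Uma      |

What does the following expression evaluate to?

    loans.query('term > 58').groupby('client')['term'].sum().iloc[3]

filter rows where term > 58:
    term client
0    327    Vic
1     92    Ben
2    343   Hana
3    243   Hana
4    298    Ivy
5    218    Ivy
8    249    Ben
9    279    Ben
10   227    Ivy
11   248    Ben
12   194    Ivy
13   243    Vic
14   309    Uma
group by client, sum of term:
client
Ben     868
Hana    586
Ivy     937
Uma     309
Vic     570
Name: term, dtype: int64

309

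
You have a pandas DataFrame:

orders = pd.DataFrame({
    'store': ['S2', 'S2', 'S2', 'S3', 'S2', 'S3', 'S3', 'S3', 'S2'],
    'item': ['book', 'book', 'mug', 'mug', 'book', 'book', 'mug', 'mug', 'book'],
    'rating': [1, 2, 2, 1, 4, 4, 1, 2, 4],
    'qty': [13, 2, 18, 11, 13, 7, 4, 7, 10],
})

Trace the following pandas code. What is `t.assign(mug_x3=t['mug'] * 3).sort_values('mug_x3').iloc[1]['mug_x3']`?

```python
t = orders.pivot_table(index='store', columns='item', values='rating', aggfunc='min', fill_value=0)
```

6

pivot: rows=store, cols=item, min(rating):
item   book  mug
store           
S2        1    2
S3        4    1
add column mug_x3 = t['mug'] * 3:
item   book  mug  mug_x3
store                   
S2        1    2       6
S3        4    1       3
sort by mug_x3:
item   book  mug  mug_x3
store                   
S3        4    1       3
S2        1    2       6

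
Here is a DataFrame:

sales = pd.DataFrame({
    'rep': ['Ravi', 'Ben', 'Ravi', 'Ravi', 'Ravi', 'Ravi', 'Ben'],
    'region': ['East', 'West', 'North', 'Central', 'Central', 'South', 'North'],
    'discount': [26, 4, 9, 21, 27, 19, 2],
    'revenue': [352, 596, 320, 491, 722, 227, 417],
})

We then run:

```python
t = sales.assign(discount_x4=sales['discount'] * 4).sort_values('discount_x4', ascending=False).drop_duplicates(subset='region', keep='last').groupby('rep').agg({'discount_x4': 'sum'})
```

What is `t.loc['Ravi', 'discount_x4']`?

add column discount_x4 = sales['discount'] * 4:
    rep   region  discount  revenue  discount_x4
0  Ravi     East        26      352          104
1   Ben     West         4      596           16
2  Ravi    North         9      320           36
3  Ravi  Central        21      491           84
4  Ravi  Central        27      722          108
5  Ravi    South        19      227           76
6   Ben    North         2      417            8
sort by discount_x4 descending:
    rep   region  discount  revenue  discount_x4
4  Ravi  Central        27      722          108
0  Ravi     East        26      352          104
3  Ravi  Central        21      491           84
5  Ravi    South        19      227           76
2  Ravi    North         9      320           36
1   Ben     West         4      596           16
6   Ben    North         2      417            8
drop duplicate region (keep=last):
    rep   region  discount  revenue  discount_x4
0  Ravi     East        26      352          104
3  Ravi  Central        21      491           84
5  Ravi    South        19      227           76
1   Ben     West         4      596           16
6   Ben    North         2      417            8
group by rep, sum of discount_x4:
      discount_x4
rep              
Ben            24
Ravi          264
Reading off the value at row 'Ravi', column 'discount_x4', we get 264.

264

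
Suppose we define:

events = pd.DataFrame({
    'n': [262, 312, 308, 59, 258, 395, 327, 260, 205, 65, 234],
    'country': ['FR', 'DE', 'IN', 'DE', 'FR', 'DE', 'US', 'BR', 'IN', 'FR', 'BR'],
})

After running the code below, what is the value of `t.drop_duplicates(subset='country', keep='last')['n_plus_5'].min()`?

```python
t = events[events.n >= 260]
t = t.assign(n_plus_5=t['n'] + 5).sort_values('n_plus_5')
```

265

filter rows where n >= 260:
     n country
0  262      FR
1  312      DE
2  308      IN
5  395      DE
6  327      US
7  260      BR
add column n_plus_5 = t['n'] + 5:
     n country  n_plus_5
0  262      FR       267
1  312      DE       317
2  308      IN       313
5  395      DE       400
6  327      US       332
7  260      BR       265
sort by n_plus_5:
     n country  n_plus_5
7  260      BR       265
0  262      FR       267
2  308      IN       313
1  312      DE       317
6  327      US       332
5  395      DE       400
drop duplicate country (keep=last):
     n country  n_plus_5
7  260      BR       265
0  262      FR       267
2  308      IN       313
6  327      US       332
5  395      DE       400
Hence 265.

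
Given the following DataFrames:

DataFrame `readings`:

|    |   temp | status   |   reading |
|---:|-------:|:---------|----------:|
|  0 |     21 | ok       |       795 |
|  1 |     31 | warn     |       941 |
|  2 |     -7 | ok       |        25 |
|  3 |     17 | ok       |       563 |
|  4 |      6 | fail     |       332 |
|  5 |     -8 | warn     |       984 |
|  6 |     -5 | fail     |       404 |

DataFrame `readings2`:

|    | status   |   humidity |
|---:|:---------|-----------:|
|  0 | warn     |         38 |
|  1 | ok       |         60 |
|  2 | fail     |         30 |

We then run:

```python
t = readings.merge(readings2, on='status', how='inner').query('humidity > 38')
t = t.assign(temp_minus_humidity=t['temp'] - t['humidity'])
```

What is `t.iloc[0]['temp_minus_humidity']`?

-39

merge on 'status' (how='inner') → 7 rows:
   temp status  reading  humidity
0    21     ok      795        60
1    31   warn      941        38
2    -7     ok       25        60
3    17     ok      563        60
4     6   fail      332        30
5    -8   warn      984        38
6    -5   fail      404        30
filter rows where humidity > 38:
   temp status  reading  humidity
0    21     ok      795        60
2    -7     ok       25        60
3    17     ok      563        60
add column temp_minus_humidity = t['temp'] - t['humidity']:
   temp status  reading  humidity  temp_minus_humidity
0    21     ok      795        60                  -39
2    -7     ok       25        60                  -67
3    17     ok      563        60                  -43
value at position 0, column 'temp_minus_humidity' → -39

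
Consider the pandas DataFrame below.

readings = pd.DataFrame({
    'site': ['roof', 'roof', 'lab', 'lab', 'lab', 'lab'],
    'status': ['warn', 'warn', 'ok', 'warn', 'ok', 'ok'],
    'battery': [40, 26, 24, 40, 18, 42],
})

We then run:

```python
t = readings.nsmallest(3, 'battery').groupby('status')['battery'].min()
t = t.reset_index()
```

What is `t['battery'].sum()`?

take 3 rows with smallest battery:
   site status  battery
4   lab     ok       18
2   lab     ok       24
1  roof   warn       26
group by status, min of battery:
status
ok      18
warn    26
Name: battery, dtype: int64
reset_index():
  status  battery
0     ok       18
1   warn       26
Then the sum of column 'battery': 44

44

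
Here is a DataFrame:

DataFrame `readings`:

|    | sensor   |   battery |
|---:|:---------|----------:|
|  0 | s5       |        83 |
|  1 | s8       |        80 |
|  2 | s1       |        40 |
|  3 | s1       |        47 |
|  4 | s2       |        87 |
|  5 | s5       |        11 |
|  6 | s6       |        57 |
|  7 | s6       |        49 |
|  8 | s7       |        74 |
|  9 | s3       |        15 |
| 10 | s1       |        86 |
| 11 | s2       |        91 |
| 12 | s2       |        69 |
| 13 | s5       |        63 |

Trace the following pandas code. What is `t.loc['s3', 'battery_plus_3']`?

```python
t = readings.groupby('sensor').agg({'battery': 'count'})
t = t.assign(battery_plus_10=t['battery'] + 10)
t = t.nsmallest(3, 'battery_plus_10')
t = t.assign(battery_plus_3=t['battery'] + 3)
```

4

group by sensor, count of battery:
        battery
sensor         
s1            3
s2            3
s3            1
s5            3
s6            2
s7            1
s8            1
add column battery_plus_10 = t['battery'] + 10:
        battery  battery_plus_10
sensor                          
s1            3               13
s2            3               13
s3            1               11
s5            3               13
s6            2               12
s7            1               11
s8            1               11
take 3 rows with smallest battery_plus_10:
        battery  battery_plus_10
sensor                          
s3            1               11
s7            1               11
s8            1               11
add column battery_plus_3 = t['battery'] + 3:
        battery  battery_plus_10  battery_plus_3
sensor                                          
s3            1               11               4
s7            1               11               4
s8            1               11               4
value at row 's3', column 'battery_plus_3' → 4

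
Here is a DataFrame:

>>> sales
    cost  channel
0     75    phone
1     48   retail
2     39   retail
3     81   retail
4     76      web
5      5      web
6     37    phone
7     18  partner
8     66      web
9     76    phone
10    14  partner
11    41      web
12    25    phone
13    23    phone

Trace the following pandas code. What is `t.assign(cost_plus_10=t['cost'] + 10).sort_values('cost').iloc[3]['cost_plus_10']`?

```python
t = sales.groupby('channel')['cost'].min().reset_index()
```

group by channel, min of cost:
channel
partner    14
phone      23
retail     39
web         5
Name: cost, dtype: int64
reset_index():
   channel  cost
0  partner    14
1    phone    23
2   retail    39
3      web     5
add column cost_plus_10 = t['cost'] + 10:
   channel  cost  cost_plus_10
0  partner    14            24
1    phone    23            33
2   retail    39            49
3      web     5            15
sort by cost:
   channel  cost  cost_plus_10
3      web     5            15
0  partner    14            24
1    phone    23            33
2   retail    39            49

49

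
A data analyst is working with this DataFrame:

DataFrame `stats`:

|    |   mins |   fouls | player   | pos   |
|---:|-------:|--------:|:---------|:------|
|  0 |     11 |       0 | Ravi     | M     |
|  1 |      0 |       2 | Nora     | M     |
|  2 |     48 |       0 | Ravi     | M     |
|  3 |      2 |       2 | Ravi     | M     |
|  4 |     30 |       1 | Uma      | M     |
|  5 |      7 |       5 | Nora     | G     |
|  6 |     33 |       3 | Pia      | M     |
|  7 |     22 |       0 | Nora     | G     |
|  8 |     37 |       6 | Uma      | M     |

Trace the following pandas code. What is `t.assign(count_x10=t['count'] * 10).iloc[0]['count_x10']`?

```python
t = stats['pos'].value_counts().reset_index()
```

70

value_counts of pos:
pos
M    7
G    2
Name: count, dtype: int64
reset_index():
  pos  count
0   M      7
1   G      2
add column count_x10 = t['count'] * 10:
  pos  count  count_x10
0   M      7         70
1   G      2         20
Hence 70.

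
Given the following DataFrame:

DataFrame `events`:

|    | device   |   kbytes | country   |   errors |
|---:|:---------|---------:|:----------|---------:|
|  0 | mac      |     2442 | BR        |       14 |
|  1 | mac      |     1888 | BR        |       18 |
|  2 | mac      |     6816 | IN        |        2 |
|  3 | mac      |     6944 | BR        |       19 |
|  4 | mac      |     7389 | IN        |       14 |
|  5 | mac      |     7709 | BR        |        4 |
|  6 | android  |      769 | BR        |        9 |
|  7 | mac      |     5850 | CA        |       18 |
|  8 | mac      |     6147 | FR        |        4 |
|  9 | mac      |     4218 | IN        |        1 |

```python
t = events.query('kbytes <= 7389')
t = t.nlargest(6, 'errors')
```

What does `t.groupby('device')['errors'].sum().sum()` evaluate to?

filter rows where kbytes <= 7389:
    device  kbytes country  errors
0      mac    2442      BR      14
1      mac    1888      BR      18
2      mac    6816      IN       2
3      mac    6944      BR      19
4      mac    7389      IN      14
6  android     769      BR       9
7      mac    5850      CA      18
8      mac    6147      FR       4
9      mac    4218      IN       1
take 6 rows with largest errors:
    device  kbytes country  errors
3      mac    6944      BR      19
1      mac    1888      BR      18
7      mac    5850      CA      18
0      mac    2442      BR      14
4      mac    7389      IN      14
6  android     769      BR       9
group by device, sum of errors:
device
android     9
mac        83
Name: errors, dtype: int64
The sum of the resulting series is 92.

92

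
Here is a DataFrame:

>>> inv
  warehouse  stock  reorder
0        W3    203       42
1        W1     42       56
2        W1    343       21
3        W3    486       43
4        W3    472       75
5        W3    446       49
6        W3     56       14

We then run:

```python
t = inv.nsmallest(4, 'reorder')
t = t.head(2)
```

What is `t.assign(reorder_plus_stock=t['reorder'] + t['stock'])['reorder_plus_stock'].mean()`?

take 4 rows with smallest reorder:
  warehouse  stock  reorder
6        W3     56       14
2        W1    343       21
0        W3    203       42
3        W3    486       43
take first 2 rows:
  warehouse  stock  reorder
6        W3     56       14
2        W1    343       21
add column reorder_plus_stock = t['reorder'] + t['stock']:
  warehouse  stock  reorder  reorder_plus_stock
6        W3     56       14                  70
2        W1    343       21                 364

217.0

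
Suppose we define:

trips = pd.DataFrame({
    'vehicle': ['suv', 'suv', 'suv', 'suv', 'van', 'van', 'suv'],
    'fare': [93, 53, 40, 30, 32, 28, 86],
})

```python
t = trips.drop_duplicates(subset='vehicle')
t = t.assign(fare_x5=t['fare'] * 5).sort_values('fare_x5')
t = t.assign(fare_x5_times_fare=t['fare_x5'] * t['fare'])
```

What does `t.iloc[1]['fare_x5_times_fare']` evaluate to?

43245

drop duplicate vehicle (keep=first):
  vehicle  fare
0     suv    93
4     van    32
add column fare_x5 = t['fare'] * 5:
  vehicle  fare  fare_x5
0     suv    93      465
4     van    32      160
sort by fare_x5:
  vehicle  fare  fare_x5
4     van    32      160
0     suv    93      465
add column fare_x5_times_fare = t['fare_x5'] * t['fare']:
  vehicle  fare  fare_x5  fare_x5_times_fare
4     van    32      160                5120
0     suv    93      465               43245
The value at position 1, column 'fare_x5_times_fare' is 43245.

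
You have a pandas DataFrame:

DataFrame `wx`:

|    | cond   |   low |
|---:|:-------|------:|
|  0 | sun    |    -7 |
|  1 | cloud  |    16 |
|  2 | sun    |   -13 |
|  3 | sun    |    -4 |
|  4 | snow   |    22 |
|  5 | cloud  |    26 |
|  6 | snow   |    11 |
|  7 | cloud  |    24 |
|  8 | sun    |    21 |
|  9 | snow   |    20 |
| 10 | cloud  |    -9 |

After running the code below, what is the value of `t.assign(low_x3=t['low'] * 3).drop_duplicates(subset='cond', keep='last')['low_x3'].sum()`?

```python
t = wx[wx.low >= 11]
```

filter rows where low >= 11:
    cond  low
1  cloud   16
4   snow   22
5  cloud   26
6   snow   11
7  cloud   24
8    sun   21
9   snow   20
add column low_x3 = t['low'] * 3:
    cond  low  low_x3
1  cloud   16      48
4   snow   22      66
5  cloud   26      78
6   snow   11      33
7  cloud   24      72
8    sun   21      63
9   snow   20      60
drop duplicate cond (keep=last):
    cond  low  low_x3
7  cloud   24      72
8    sun   21      63
9   snow   20      60
Hence 195.

195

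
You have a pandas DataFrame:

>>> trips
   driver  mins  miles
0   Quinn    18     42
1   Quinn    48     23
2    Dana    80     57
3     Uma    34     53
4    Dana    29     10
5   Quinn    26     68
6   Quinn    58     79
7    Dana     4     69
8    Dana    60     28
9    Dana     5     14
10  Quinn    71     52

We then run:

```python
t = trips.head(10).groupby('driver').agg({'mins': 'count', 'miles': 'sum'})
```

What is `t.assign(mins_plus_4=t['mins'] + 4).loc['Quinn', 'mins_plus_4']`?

8

take first 10 rows:
  driver  mins  miles
0  Quinn    18     42
1  Quinn    48     23
2   Dana    80     57
3    Uma    34     53
4   Dana    29     10
5  Quinn    26     68
6  Quinn    58     79
7   Dana     4     69
8   Dana    60     28
9   Dana     5     14
group by driver: count(mins), sum(miles):
        mins  miles
driver             
Dana       5    178
Quinn      4    212
Uma        1     53
add column mins_plus_4 = t['mins'] + 4:
        mins  miles  mins_plus_4
driver                          
Dana       5    178            9
Quinn      4    212            8
Uma        1     53            5
Taking the value at row 'Quinn', column 'mins_plus_4' gives 8.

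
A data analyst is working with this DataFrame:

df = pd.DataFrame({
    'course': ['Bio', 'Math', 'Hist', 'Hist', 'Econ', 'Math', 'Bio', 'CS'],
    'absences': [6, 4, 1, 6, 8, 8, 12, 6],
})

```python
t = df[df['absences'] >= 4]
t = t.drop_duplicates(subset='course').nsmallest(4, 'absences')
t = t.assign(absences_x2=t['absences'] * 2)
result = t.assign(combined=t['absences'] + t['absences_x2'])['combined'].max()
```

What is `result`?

18

filter rows where absences >= 4:
  course  absences
0    Bio         6
1   Math         4
3   Hist         6
4   Econ         8
5   Math         8
6    Bio        12
7     CS         6
drop duplicate course (keep=first):
  course  absences
0    Bio         6
1   Math         4
3   Hist         6
4   Econ         8
7     CS         6
take 4 rows with smallest absences:
  course  absences
1   Math         4
0    Bio         6
3   Hist         6
7     CS         6
add column absences_x2 = t['absences'] * 2:
  course  absences  absences_x2
1   Math         4            8
0    Bio         6           12
3   Hist         6           12
7     CS         6           12
add column combined = t['absences'] + t['absences_x2']:
  course  absences  absences_x2  combined
1   Math         4            8        12
0    Bio         6           12        18
3   Hist         6           12        18
7     CS         6           12        18
Hence 18.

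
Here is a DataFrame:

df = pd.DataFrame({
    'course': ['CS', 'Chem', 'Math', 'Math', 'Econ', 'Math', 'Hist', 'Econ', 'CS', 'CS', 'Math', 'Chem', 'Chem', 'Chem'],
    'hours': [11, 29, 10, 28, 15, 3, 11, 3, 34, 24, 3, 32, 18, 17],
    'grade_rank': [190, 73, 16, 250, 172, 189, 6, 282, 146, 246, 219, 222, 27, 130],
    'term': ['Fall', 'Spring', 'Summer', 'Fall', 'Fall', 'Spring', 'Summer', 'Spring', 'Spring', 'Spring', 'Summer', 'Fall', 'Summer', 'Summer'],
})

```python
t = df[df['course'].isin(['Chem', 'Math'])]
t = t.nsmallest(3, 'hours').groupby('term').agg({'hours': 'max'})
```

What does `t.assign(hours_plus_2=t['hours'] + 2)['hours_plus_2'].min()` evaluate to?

5

filter rows where course in ['Chem', 'Math']:
   course  hours  grade_rank    term
1    Chem     29          73  Spring
2    Math     10          16  Summer
3    Math     28         250    Fall
5    Math      3         189  Spring
10   Math      3         219  Summer
11   Chem     32         222    Fall
12   Chem     18          27  Summer
13   Chem     17         130  Summer
take 3 rows with smallest hours:
   course  hours  grade_rank    term
5    Math      3         189  Spring
10   Math      3         219  Summer
2    Math     10          16  Summer
group by term, max of hours:
        hours
term         
Spring      3
Summer     10
add column hours_plus_2 = t['hours'] + 2:
        hours  hours_plus_2
term                       
Spring      3             5
Summer     10            12
Reading off the min of column 'hours_plus_2', we get 5.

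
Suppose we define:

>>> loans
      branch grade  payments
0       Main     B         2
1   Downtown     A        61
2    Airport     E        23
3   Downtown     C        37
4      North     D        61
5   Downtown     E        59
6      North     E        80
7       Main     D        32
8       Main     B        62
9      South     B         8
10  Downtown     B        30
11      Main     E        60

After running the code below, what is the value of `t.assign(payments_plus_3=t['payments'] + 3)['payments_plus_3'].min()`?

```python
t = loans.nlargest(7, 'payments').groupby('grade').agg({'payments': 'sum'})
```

40

take 7 rows with largest payments:
      branch grade  payments
6      North     E        80
8       Main     B        62
1   Downtown     A        61
4      North     D        61
11      Main     E        60
5   Downtown     E        59
3   Downtown     C        37
group by grade, sum of payments:
       payments
grade          
A            61
B            62
C            37
D            61
E           199
add column payments_plus_3 = t['payments'] + 3:
       payments  payments_plus_3
grade                           
A            61               64
B            62               65
C            37               40
D            61               64
E           199              202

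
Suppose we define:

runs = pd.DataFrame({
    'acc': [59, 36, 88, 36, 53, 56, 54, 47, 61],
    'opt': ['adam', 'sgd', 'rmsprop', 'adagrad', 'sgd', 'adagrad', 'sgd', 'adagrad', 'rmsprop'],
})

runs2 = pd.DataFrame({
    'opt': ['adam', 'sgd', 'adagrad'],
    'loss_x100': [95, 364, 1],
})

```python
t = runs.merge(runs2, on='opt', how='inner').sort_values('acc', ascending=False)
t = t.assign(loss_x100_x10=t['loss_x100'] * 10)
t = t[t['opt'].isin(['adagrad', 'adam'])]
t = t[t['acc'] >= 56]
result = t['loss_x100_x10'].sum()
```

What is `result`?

merge on 'opt' (how='inner') → 7 rows:
   acc      opt  loss_x100
0   59     adam         95
1   36      sgd        364
2   36  adagrad          1
3   53      sgd        364
4   56  adagrad          1
5   54      sgd        364
6   47  adagrad          1
sort by acc descending:
   acc      opt  loss_x100
0   59     adam         95
4   56  adagrad          1
5   54      sgd        364
3   53      sgd        364
6   47  adagrad          1
1   36      sgd        364
2   36  adagrad          1
add column loss_x100_x10 = t['loss_x100'] * 10:
   acc      opt  loss_x100  loss_x100_x10
0   59     adam         95            950
4   56  adagrad          1             10
5   54      sgd        364           3640
3   53      sgd        364           3640
6   47  adagrad          1             10
1   36      sgd        364           3640
2   36  adagrad          1             10
filter rows where opt in ['adagrad', 'adam']:
   acc      opt  loss_x100  loss_x100_x10
0   59     adam         95            950
4   56  adagrad          1             10
6   47  adagrad          1             10
2   36  adagrad          1             10
filter rows where acc >= 56:
   acc      opt  loss_x100  loss_x100_x10
0   59     adam         95            950
4   56  adagrad          1             10

960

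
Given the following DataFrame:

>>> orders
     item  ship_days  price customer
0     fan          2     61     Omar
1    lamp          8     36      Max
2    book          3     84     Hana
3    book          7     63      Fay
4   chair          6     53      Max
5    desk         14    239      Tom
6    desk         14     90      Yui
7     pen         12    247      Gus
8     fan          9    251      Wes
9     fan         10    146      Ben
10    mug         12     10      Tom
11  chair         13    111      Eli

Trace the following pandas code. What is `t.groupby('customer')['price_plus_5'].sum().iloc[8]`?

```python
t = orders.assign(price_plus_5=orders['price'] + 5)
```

add column price_plus_5 = orders['price'] + 5:
     item  ship_days  price customer  price_plus_5
0     fan          2     61     Omar            66
1    lamp          8     36      Max            41
2    book          3     84     Hana            89
3    book          7     63      Fay            68
4   chair          6     53      Max            58
5    desk         14    239      Tom           244
6    desk         14     90      Yui            95
7     pen         12    247      Gus           252
8     fan          9    251      Wes           256
9     fan         10    146      Ben           151
10    mug         12     10      Tom            15
11  chair         13    111      Eli           116
group by customer, sum of price_plus_5:
customer
Ben     151
Eli     116
Fay      68
Gus     252
Hana     89
Max      99
Omar     66
Tom     259
Wes     256
Yui      95
Name: price_plus_5, dtype: int64
value at position 8 → 256

256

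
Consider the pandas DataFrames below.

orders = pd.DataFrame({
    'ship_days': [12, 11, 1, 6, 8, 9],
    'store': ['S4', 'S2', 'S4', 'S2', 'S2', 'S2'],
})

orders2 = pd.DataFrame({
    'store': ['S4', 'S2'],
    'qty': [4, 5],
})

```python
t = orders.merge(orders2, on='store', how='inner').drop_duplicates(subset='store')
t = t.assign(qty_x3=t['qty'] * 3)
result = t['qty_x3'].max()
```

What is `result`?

merge on 'store' (how='inner') → 6 rows:
   ship_days store  qty
0         12    S4    4
1         11    S2    5
2          1    S4    4
3          6    S2    5
4          8    S2    5
5          9    S2    5
drop duplicate store (keep=first):
   ship_days store  qty
0         12    S4    4
1         11    S2    5
add column qty_x3 = t['qty'] * 3:
   ship_days store  qty  qty_x3
0         12    S4    4      12
1         11    S2    5      15

15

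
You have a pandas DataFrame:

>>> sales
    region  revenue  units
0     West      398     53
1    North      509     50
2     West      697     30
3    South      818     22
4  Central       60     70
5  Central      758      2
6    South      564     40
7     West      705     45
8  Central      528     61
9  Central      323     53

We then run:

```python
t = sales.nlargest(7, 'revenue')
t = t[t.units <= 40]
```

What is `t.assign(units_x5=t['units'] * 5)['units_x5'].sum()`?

take 7 rows with largest revenue:
    region  revenue  units
3    South      818     22
5  Central      758      2
7     West      705     45
2     West      697     30
6    South      564     40
8  Central      528     61
1    North      509     50
filter rows where units <= 40:
    region  revenue  units
3    South      818     22
5  Central      758      2
2     West      697     30
6    South      564     40
add column units_x5 = t['units'] * 5:
    region  revenue  units  units_x5
3    South      818     22       110
5  Central      758      2        10
2     West      697     30       150
6    South      564     40       200

470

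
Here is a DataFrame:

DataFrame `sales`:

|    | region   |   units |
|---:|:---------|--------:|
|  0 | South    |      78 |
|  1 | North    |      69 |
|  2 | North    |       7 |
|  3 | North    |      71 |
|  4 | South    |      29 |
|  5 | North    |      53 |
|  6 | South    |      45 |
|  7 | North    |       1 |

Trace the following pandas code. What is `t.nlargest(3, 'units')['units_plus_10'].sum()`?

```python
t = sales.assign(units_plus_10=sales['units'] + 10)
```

248

add column units_plus_10 = sales['units'] + 10:
  region  units  units_plus_10
0  South     78             88
1  North     69             79
2  North      7             17
3  North     71             81
4  South     29             39
5  North     53             63
6  South     45             55
7  North      1             11
take 3 rows with largest units:
  region  units  units_plus_10
0  South     78             88
3  North     71             81
1  North     69             79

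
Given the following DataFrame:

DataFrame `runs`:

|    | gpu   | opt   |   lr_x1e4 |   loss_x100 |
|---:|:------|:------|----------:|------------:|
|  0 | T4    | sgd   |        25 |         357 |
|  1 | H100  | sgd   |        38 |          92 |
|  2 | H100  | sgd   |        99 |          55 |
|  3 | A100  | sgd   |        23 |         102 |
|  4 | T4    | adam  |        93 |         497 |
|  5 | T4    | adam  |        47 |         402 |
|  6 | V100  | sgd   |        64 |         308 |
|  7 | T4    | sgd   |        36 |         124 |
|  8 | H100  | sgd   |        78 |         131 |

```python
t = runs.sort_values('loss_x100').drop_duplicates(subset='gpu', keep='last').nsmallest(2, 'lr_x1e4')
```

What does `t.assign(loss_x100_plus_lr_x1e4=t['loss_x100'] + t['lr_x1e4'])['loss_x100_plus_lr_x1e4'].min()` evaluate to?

sort by loss_x100:
    gpu   opt  lr_x1e4  loss_x100
2  H100   sgd       99         55
1  H100   sgd       38         92
3  A100   sgd       23        102
7    T4   sgd       36        124
8  H100   sgd       78        131
6  V100   sgd       64        308
0    T4   sgd       25        357
5    T4  adam       47        402
4    T4  adam       93        497
drop duplicate gpu (keep=last):
    gpu   opt  lr_x1e4  loss_x100
3  A100   sgd       23        102
8  H100   sgd       78        131
6  V100   sgd       64        308
4    T4  adam       93        497
take 2 rows with smallest lr_x1e4:
    gpu  opt  lr_x1e4  loss_x100
3  A100  sgd       23        102
6  V100  sgd       64        308
add column loss_x100_plus_lr_x1e4 = t['loss_x100'] + t['lr_x1e4']:
    gpu  opt  lr_x1e4  loss_x100  loss_x100_plus_lr_x1e4
3  A100  sgd       23        102                     125
6  V100  sgd       64        308                     372

125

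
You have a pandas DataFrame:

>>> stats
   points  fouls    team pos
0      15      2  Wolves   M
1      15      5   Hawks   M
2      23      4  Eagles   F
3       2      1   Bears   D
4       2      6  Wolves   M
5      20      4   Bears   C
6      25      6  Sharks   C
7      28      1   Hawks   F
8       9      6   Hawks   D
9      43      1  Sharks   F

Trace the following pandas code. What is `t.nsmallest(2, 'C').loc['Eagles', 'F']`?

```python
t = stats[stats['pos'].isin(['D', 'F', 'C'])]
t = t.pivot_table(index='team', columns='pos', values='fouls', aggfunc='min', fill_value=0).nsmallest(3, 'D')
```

filter rows where pos in ['D', 'F', 'C']:
   points  fouls    team pos
2      23      4  Eagles   F
3       2      1   Bears   D
5      20      4   Bears   C
6      25      6  Sharks   C
7      28      1   Hawks   F
8       9      6   Hawks   D
9      43      1  Sharks   F
pivot: rows=team, cols=pos, min(fouls):
pos     C  D  F
team           
Bears   4  1  0
Eagles  0  0  4
Hawks   0  6  1
Sharks  6  0  1
take 3 rows with smallest D:
pos     C  D  F
team           
Eagles  0  0  4
Sharks  6  0  1
Bears   4  1  0
take 2 rows with smallest C:
pos     C  D  F
team           
Eagles  0  0  4
Bears   4  1  0
So loc['Eagles', 'F'] = 4.

4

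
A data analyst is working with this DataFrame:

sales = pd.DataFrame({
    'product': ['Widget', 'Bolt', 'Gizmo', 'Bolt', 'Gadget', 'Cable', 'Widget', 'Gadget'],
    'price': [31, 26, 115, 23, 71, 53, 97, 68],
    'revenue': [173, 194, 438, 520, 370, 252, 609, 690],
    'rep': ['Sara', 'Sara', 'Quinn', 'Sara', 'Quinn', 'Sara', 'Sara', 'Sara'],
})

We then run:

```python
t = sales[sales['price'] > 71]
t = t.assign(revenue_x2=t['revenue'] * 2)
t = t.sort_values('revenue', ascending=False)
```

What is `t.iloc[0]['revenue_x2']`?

1218

filter rows where price > 71:
  product  price  revenue    rep
2   Gizmo    115      438  Quinn
6  Widget     97      609   Sara
add column revenue_x2 = t['revenue'] * 2:
  product  price  revenue    rep  revenue_x2
2   Gizmo    115      438  Quinn         876
6  Widget     97      609   Sara        1218
sort by revenue descending:
  product  price  revenue    rep  revenue_x2
6  Widget     97      609   Sara        1218
2   Gizmo    115      438  Quinn         876
Then the value at position 0, column 'revenue_x2': 1218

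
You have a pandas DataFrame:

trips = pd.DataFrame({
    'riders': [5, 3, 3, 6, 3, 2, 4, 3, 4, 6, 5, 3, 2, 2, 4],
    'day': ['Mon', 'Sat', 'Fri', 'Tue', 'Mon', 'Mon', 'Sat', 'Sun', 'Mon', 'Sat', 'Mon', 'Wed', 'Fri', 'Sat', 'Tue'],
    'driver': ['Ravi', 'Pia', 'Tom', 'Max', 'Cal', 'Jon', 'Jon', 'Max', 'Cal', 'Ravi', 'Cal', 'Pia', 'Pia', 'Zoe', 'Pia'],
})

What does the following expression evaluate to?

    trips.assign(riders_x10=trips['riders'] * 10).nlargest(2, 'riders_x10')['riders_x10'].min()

add column riders_x10 = trips['riders'] * 10:
    riders  day driver  riders_x10
0        5  Mon   Ravi          50
1        3  Sat    Pia          30
2        3  Fri    Tom          30
3        6  Tue    Max          60
4        3  Mon    Cal          30
5        2  Mon    Jon          20
6        4  Sat    Jon          40
7        3  Sun    Max          30
8        4  Mon    Cal          40
9        6  Sat   Ravi          60
10       5  Mon    Cal          50
11       3  Wed    Pia          30
12       2  Fri    Pia          20
13       2  Sat    Zoe          20
14       4  Tue    Pia          40
take 2 rows with largest riders_x10:
   riders  day driver  riders_x10
3       6  Tue    Max          60
9       6  Sat   Ravi          60
min of column 'riders_x10' → 60

60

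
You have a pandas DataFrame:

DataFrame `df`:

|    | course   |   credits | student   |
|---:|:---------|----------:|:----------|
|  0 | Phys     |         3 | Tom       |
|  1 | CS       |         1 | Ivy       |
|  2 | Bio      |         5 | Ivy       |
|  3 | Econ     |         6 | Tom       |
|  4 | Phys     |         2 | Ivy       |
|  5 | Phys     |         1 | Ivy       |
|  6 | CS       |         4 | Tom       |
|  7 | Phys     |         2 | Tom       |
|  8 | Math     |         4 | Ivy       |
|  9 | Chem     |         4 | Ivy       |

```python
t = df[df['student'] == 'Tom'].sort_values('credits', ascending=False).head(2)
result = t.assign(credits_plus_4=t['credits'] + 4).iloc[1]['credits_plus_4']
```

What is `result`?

filter rows where student == 'Tom':
  course  credits student
0   Phys        3     Tom
3   Econ        6     Tom
6     CS        4     Tom
7   Phys        2     Tom
sort by credits descending:
  course  credits student
3   Econ        6     Tom
6     CS        4     Tom
0   Phys        3     Tom
7   Phys        2     Tom
take first 2 rows:
  course  credits student
3   Econ        6     Tom
6     CS        4     Tom
add column credits_plus_4 = t['credits'] + 4:
  course  credits student  credits_plus_4
3   Econ        6     Tom              10
6     CS        4     Tom               8

8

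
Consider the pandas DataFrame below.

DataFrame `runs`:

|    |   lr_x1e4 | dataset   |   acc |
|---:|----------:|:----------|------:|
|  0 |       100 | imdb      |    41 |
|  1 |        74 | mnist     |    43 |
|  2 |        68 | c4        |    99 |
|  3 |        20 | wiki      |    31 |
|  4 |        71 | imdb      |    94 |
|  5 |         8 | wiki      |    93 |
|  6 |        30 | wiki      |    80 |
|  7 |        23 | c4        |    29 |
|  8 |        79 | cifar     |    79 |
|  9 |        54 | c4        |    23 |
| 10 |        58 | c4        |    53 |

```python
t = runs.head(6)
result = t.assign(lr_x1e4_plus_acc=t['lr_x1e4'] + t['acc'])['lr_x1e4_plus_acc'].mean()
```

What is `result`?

123.666666667

take first 6 rows:
   lr_x1e4 dataset  acc
0      100    imdb   41
1       74   mnist   43
2       68      c4   99
3       20    wiki   31
4       71    imdb   94
5        8    wiki   93
add column lr_x1e4_plus_acc = t['lr_x1e4'] + t['acc']:
   lr_x1e4 dataset  acc  lr_x1e4_plus_acc
0      100    imdb   41               141
1       74   mnist   43               117
2       68      c4   99               167
3       20    wiki   31                51
4       71    imdb   94               165
5        8    wiki   93               101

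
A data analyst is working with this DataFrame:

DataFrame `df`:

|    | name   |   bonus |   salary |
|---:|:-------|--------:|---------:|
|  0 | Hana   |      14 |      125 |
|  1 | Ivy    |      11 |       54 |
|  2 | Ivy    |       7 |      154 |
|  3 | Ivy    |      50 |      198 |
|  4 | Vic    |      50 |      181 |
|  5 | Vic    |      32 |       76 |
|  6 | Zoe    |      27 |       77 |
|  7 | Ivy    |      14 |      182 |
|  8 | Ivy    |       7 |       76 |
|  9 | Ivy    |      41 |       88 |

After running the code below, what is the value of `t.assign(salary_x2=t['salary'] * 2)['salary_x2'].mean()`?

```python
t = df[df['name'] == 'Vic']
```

257.0

filter rows where name == 'Vic':
  name  bonus  salary
4  Vic     50     181
5  Vic     32      76
add column salary_x2 = t['salary'] * 2:
  name  bonus  salary  salary_x2
4  Vic     50     181        362
5  Vic     32      76        152
Hence 257.0.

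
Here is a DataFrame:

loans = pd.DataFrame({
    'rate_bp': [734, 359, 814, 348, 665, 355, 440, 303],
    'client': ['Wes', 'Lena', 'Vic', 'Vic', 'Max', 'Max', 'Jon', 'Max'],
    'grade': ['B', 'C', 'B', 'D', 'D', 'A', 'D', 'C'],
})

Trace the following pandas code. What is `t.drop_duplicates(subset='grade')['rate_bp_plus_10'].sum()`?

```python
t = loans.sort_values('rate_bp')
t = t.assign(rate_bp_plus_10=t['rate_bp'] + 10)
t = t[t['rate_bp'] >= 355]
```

1928

sort by rate_bp:
   rate_bp client grade
7      303    Max     C
3      348    Vic     D
5      355    Max     A
1      359   Lena     C
6      440    Jon     D
4      665    Max     D
0      734    Wes     B
2      814    Vic     B
add column rate_bp_plus_10 = t['rate_bp'] + 10:
   rate_bp client grade  rate_bp_plus_10
7      303    Max     C              313
3      348    Vic     D              358
5      355    Max     A              365
1      359   Lena     C              369
6      440    Jon     D              450
4      665    Max     D              675
0      734    Wes     B              744
2      814    Vic     B              824
filter rows where rate_bp >= 355:
   rate_bp client grade  rate_bp_plus_10
5      355    Max     A              365
1      359   Lena     C              369
6      440    Jon     D              450
4      665    Max     D              675
0      734    Wes     B              744
2      814    Vic     B              824
drop duplicate grade (keep=first):
   rate_bp client grade  rate_bp_plus_10
5      355    Max     A              365
1      359   Lena     C              369
6      440    Jon     D              450
0      734    Wes     B              744
So sum() = 1928.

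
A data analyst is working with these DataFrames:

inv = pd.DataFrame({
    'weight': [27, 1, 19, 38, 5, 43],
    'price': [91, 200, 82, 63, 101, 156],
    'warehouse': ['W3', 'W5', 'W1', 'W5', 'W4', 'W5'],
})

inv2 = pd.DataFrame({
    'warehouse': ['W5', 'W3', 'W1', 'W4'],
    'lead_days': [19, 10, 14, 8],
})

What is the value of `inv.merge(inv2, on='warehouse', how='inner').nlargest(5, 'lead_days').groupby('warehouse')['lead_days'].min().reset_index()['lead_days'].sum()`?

43

merge on 'warehouse' (how='inner') → 6 rows:
   weight  price warehouse  lead_days
0      27     91        W3         10
1       1    200        W5         19
2      19     82        W1         14
3      38     63        W5         19
4       5    101        W4          8
5      43    156        W5         19
take 5 rows with largest lead_days:
   weight  price warehouse  lead_days
1       1    200        W5         19
3      38     63        W5         19
5      43    156        W5         19
2      19     82        W1         14
0      27     91        W3         10
group by warehouse, min of lead_days:
warehouse
W1    14
W3    10
W5    19
Name: lead_days, dtype: int64
reset_index():
  warehouse  lead_days
0        W1         14
1        W3         10
2        W5         19
sum of column 'lead_days' → 43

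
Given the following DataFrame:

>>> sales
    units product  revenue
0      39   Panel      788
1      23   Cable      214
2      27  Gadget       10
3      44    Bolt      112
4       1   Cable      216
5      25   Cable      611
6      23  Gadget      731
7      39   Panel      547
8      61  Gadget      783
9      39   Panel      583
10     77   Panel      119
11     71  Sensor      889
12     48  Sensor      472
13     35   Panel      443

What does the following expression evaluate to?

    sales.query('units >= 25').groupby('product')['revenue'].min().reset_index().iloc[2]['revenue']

10

filter rows where units >= 25:
    units product  revenue
0      39   Panel      788
2      27  Gadget       10
3      44    Bolt      112
5      25   Cable      611
7      39   Panel      547
8      61  Gadget      783
9      39   Panel      583
10     77   Panel      119
11     71  Sensor      889
12     48  Sensor      472
13     35   Panel      443
group by product, min of revenue:
product
Bolt      112
Cable     611
Gadget     10
Panel     119
Sensor    472
Name: revenue, dtype: int64
reset_index():
  product  revenue
0    Bolt      112
1   Cable      611
2  Gadget       10
3   Panel      119
4  Sensor      472
Taking the value at position 2, column 'revenue' gives 10.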